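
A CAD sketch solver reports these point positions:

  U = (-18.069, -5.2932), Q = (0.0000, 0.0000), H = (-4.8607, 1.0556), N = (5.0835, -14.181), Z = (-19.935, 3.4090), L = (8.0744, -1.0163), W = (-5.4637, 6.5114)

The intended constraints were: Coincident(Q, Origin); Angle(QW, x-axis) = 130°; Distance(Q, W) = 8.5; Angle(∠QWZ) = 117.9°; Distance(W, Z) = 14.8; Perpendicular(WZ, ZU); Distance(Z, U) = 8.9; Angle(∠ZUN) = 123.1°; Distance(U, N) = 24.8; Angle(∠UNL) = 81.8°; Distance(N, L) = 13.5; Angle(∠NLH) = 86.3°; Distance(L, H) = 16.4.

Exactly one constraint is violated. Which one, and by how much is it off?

Distance(L, H) = 16.4 — off by 3.30.

Q = (0.00, 0.00) ✓; QW at 130.0° ✓; |QW| = 8.500 ✓; ∠QWZ = 117.9° ✓; |WZ| = 14.80 ✓; ∠(WZ, ZU) = 90.00° ✓; |ZU| = 8.900 ✓; ∠ZUN = 123.1° ✓; |UN| = 24.80 ✓; ∠UNL = 81.80° ✓; |NL| = 13.50 ✓; ∠NLH = 86.30° ✓; |LH| = 13.10 ✗.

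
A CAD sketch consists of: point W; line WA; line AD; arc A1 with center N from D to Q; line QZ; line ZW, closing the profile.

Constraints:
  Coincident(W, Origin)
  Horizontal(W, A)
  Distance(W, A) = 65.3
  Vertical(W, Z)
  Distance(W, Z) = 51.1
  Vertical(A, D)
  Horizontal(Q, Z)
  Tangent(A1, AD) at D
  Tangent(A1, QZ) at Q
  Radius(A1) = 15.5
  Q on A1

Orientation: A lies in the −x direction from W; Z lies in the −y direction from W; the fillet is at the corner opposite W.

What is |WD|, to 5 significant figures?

74.374

W is at the origin; WA is horizontal with |WA| = 65.3 and A on the −x side, so A = (-65.300, 0.0000). WZ is vertical with |WZ| = 51.1 and Z on the −y side, so Z = (0.0000, -51.100). The virtual corner opposite W is at (-65.300, -51.100). The tangent condition forces ND to be normal to AD and the tangent condition forces NQ to be normal to QZ, with radius 15.5, so the center N sits 15.5 in from both sides at N = (-49.800, -35.600). That places the tangent points at D = (-65.300, -35.600) on AD and Q = (-49.800, -51.100) on QZ. Then |WD| = |D − W| = 74.374.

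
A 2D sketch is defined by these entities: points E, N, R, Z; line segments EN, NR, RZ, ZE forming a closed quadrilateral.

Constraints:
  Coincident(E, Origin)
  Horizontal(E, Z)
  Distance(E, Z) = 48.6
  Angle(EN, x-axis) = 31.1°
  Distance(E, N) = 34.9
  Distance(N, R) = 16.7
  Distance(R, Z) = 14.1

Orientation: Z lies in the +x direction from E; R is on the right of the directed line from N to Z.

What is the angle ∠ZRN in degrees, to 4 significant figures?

114.8°

E is at the origin; E and Z share the same y with |EZ| = 48.6 and Z in +x, so Z = (48.6, 0). EN runs at 31.1° with |EN| = 34.9, so N = (29.88, 18.03). R is determined by |NR| = 16.7 and |RZ| = 14.1 together: it lies at the intersection of circle(N, 16.7) and circle(Z, 14.1). With |NZ| = 25.99, the foot of the radical line on NZ is 14.53 from N and the perpendicular offset is √(16.7² − 14.53²) = 8.225. Taking the right-of-NZ solution: R = (34.65, 2.020).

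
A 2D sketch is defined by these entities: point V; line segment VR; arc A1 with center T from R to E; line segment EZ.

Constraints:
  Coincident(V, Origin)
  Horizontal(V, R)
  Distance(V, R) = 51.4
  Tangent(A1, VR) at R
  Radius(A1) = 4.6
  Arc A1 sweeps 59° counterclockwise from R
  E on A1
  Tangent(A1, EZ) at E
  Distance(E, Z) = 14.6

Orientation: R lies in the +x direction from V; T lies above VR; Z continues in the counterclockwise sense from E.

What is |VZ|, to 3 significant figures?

64.6

V is at the origin; V and R share the same y with |VR| = 51.4 and R on the +x side, so R = (51.4, 0.00). Tangency of A1 to VR means the radius TR is perpendicular to VR, so T = R + (0, 4.6) = (51.4, 4.60). On A1, R sits at bearing -90° from T; a 59° counterclockwise sweep puts E at bearing -31°, so E = T + 4.6·(cos -31°, sin -31°) = (55.3, 2.23). A1 meets EZ tangentially, so TE is at right angles to EZ, so EZ runs along (−sin -31°, cos -31°); with |EZ| = 14.6, Z = (62.9, 14.7). Then |VZ| = |Z − V| = 64.6.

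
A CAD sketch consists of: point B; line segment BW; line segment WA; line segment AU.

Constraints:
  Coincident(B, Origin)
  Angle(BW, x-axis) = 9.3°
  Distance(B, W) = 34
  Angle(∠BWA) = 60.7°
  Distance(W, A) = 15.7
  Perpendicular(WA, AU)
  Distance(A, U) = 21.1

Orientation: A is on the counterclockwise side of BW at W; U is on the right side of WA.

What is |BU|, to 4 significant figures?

50.76

∠BWA = 60.7°, so WA runs at 9.3° + (180° − 60.7°) = 128.6° from the x-axis; with |WA| = 15.7, A = W + 15.7·(cos 128.6°, sin 128.6°) = (23.76, 17.76). The perpendicularity gives AU at right angles to WA; with |AU| = 21.1 on the right of WA, U = A + 21.1·(0.7815, 0.6239) = (40.25, 30.93). Then |BU| = |U − B| = 50.76.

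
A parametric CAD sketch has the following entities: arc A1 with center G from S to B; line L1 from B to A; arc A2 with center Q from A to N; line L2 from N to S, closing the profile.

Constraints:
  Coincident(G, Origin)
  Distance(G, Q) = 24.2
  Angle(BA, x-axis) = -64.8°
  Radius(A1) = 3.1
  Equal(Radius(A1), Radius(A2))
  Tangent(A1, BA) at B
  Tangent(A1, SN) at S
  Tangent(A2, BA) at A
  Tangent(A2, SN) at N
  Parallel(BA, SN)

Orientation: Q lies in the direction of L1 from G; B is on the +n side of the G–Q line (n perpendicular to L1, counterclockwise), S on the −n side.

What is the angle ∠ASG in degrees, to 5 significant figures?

75.630°

Tangency of A1 to both parallel lines with radius 3.1 puts B and S at G ± 3.1·n: B = (2.8050, 1.3199), S = (-2.8050, -1.3199). Equal radii place A and N the same way about Q: A = Q + 3.1·n = (13.109, -20.577), N = Q − 3.1·n = (7.4989, -23.217). Then cos ∠ASG = SA·SG / (|SA||SG|), giving 75.630°.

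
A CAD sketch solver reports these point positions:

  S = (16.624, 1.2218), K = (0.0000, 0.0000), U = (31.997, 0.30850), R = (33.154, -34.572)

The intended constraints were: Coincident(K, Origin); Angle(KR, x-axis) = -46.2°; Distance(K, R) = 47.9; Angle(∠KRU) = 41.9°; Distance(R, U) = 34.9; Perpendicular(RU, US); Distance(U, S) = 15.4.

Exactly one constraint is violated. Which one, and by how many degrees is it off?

Perpendicular(RU, US) — off by 5.30°.

K = (0.00, 0.00) ✓; KR at -46.20° ✓; |KR| = 47.90 ✓; ∠KRU = 41.90° ✓; |RU| = 34.90 ✓; ∠(RU, US) = 84.70° ✗; |US| = 15.40 ✓.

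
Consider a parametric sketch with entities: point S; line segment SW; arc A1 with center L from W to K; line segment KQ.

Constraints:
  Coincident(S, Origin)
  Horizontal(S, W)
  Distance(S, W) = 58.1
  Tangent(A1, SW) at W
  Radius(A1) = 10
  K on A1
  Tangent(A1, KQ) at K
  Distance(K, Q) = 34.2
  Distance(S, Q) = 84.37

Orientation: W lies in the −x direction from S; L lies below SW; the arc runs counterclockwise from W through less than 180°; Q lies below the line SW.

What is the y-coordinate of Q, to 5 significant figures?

-42.391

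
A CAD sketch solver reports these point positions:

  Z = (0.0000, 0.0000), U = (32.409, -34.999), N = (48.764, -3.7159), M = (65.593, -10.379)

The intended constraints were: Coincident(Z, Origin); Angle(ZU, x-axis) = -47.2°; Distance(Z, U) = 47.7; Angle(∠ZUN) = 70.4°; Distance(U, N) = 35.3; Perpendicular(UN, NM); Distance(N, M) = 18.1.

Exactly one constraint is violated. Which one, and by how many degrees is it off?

Perpendicular(UN, NM) — off by 6.00°.

Z = (0.00, 0.00) ✓; ZU at -47.20° ✓; |ZU| = 47.70 ✓; ∠ZUN = 70.40° ✓; |UN| = 35.30 ✓; ∠(UN, NM) = 84.00° ✗; |NM| = 18.10 ✓.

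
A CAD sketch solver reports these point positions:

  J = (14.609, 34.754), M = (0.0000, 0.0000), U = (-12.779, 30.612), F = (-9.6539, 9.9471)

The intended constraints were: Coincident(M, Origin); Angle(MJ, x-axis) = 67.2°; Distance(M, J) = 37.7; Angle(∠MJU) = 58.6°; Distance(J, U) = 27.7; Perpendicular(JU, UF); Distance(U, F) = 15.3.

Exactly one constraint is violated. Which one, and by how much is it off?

Distance(U, F) = 15.3 — off by 5.60.

M = (0.00, 0.00) ✓; MJ at 67.20° ✓; |MJ| = 37.70 ✓; ∠MJU = 58.60° ✓; |JU| = 27.70 ✓; ∠(JU, UF) = 90.00° ✓; |UF| = 20.90 ✗.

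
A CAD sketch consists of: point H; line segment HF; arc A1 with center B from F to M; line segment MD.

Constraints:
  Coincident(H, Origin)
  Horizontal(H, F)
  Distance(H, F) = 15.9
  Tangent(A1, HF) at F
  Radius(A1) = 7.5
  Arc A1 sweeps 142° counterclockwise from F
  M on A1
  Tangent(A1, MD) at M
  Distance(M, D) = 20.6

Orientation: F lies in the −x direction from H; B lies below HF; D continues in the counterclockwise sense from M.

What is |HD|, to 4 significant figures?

26.44

H is at the origin; HF is horizontal with |HF| = 15.9 and F on the −x side, so F = (-15.90, 0.000). Tangency of A1 to HF means the radius BF is perpendicular to HF, so B = F + (0, -7.5) = (-15.90, -7.500). On A1, F sits at bearing 90° from B; a 142° counterclockwise sweep puts M at bearing 232°, so M = B + 7.5·(cos 232°, sin 232°) = (-20.52, -13.41). Tangency of A1 to MD means the radius BM is perpendicular to MD, so MD runs along (−sin 232°, cos 232°); with |MD| = 20.6, D = (-4.284, -26.09). Then |HD| = |D − H| = 26.44.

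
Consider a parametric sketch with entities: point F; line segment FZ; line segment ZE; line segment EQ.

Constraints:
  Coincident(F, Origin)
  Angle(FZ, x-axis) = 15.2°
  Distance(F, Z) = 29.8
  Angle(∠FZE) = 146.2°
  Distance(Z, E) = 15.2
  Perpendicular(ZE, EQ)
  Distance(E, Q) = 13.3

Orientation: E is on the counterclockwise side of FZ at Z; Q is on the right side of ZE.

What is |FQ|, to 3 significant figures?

49.9

∠FZE = 146.2°, so ZE runs at 15.2° + (180° − 146.2°) = 49.0° from the x-axis; with |ZE| = 15.2, E = Z + 15.2·(cos 49.0°, sin 49.0°) = (38.7, 19.3). ZE ⟂ EQ; with |EQ| = 13.3 on the right of ZE, Q = E + 13.3·(0.755, -0.656) = (48.8, 10.6). Then |FQ| = |Q − F| = 49.9.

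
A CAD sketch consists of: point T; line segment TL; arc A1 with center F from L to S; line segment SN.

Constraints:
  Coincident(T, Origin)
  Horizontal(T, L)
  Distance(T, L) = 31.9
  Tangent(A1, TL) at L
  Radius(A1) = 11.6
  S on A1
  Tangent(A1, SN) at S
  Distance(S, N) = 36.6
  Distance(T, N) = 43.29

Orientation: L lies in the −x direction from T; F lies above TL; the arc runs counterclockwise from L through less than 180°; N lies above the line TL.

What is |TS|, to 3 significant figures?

22.3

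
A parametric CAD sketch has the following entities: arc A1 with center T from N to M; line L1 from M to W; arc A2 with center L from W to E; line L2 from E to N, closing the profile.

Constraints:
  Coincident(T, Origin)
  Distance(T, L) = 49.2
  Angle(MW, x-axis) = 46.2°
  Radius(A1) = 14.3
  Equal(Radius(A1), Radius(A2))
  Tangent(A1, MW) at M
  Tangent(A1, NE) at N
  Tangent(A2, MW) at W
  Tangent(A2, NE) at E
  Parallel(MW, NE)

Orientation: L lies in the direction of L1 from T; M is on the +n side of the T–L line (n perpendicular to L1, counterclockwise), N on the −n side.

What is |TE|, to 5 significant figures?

51.236

The slot axis is L1's direction at 46.2°, so u = (cos 46.2°, sin 46.2°) = (0.69214, 0.72176) and n = (−sin 46.2°, cos 46.2°) = (-0.72176, 0.69214). T is at the origin and L lies 49.2 along u from T, so L = 49.2·u = (34.053, 35.511). Tangency of A1 to both parallel lines with radius 14.3 puts M and N at T ± 14.3·n: M = (-10.321, 9.8976), N = (10.321, -9.8976). Equal radii place W and E the same way about L: W = L + 14.3·n = (23.732, 45.408), E = L − 14.3·n = (44.375, 25.613). Then |TE| = |E − T| = 51.236.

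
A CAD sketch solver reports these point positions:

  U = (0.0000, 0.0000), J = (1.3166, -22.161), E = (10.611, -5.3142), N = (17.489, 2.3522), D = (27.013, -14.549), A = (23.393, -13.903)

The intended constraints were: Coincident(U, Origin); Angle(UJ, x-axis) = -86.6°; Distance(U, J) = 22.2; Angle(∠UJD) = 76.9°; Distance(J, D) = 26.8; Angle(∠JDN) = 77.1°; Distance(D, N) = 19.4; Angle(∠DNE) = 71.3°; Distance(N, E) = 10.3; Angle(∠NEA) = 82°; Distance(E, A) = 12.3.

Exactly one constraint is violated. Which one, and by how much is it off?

Distance(E, A) = 12.3 — off by 3.10.

U = (0.00, 0.00) ✓; UJ at -86.60° ✓; |UJ| = 22.20 ✓; ∠UJD = 76.90° ✓; |JD| = 26.80 ✓; ∠JDN = 77.10° ✓; |DN| = 19.40 ✓; ∠DNE = 71.30° ✓; |NE| = 10.30 ✓; ∠NEA = 82.00° ✓; |EA| = 15.40 ✗.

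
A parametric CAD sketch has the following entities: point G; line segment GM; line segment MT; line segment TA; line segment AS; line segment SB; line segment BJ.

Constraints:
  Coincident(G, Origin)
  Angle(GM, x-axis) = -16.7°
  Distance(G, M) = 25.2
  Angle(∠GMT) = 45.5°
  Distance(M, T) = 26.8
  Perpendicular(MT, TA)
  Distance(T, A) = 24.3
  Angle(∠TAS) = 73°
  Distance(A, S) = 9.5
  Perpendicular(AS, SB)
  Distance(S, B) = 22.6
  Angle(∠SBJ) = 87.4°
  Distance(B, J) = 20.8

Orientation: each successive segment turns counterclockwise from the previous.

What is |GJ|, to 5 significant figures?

28.499

G is at the origin; GM runs at -16.7° with length 25.2, so M = (24.137, -7.2415). ∠GMT = 45.5° gives MT at 117.80° from the x-axis; with |MT| = 26.8, T = (11.638, 16.465). MT is perpendicular to TA, so TA runs at -152.20°; with |TA| = 24.3, A = (-9.8574, 5.1321). ∠TAS = 73.0° gives AS at -45.200° from the x-axis; with |AS| = 9.5, S = (-3.1633, -1.6088). The perpendicularity gives SB at right angles to AS, so SB runs at 44.800°; with |SB| = 22.6, B = (12.873, 14.316). ∠SBJ = 87.4° gives BJ at 137.40° from the x-axis; with |BJ| = 20.8, J = (-2.4378, 28.395). Then |GJ| = |J − G| = 28.499.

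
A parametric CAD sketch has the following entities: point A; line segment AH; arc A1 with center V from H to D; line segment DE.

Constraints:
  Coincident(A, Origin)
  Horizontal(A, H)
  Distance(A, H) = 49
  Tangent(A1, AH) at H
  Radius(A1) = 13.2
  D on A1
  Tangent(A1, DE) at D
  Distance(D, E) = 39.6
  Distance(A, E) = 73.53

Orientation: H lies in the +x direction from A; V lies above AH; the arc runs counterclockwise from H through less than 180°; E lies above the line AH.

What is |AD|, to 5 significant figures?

63.927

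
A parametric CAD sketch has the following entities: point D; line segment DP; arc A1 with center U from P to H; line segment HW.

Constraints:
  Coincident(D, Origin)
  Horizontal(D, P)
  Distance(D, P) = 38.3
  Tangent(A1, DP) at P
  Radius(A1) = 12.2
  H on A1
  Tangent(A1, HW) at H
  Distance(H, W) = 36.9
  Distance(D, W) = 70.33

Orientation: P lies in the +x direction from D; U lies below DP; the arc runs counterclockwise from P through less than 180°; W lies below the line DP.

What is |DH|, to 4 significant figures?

34.45

Checks: D.y = 0.00, P.y = 0.00 ✓; |UH| = 12.20 ✓; ∠(UH, HW) = 90.00° ✓; |HW| = 36.90 ✓; |DW| = 70.33 ✓.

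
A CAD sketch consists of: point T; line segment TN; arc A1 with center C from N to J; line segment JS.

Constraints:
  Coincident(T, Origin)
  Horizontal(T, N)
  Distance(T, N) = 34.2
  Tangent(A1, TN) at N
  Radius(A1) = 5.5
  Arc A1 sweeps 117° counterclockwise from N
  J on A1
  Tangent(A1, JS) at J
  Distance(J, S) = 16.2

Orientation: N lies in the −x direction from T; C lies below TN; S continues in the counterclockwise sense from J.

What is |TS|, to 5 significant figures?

38.871

T is at the origin; TN is horizontal with |TN| = 34.2 and N on the −x side, so N = (-34.200, 0.0000). Since A1 is tangent to TN there, CN ⟂ TN, so C = N + (0, -5.5) = (-34.200, -5.5000). On A1, N sits at bearing 90° from C; a 117° counterclockwise sweep puts J at bearing 207°, so J = C + 5.5·(cos 207°, sin 207°) = (-39.101, -7.9969). A1 meets JS tangentially, so CJ is at right angles to JS, so JS runs along (−sin 207°, cos 207°); with |JS| = 16.2, S = (-31.746, -22.431). Then |TS| = |S − T| = 38.871.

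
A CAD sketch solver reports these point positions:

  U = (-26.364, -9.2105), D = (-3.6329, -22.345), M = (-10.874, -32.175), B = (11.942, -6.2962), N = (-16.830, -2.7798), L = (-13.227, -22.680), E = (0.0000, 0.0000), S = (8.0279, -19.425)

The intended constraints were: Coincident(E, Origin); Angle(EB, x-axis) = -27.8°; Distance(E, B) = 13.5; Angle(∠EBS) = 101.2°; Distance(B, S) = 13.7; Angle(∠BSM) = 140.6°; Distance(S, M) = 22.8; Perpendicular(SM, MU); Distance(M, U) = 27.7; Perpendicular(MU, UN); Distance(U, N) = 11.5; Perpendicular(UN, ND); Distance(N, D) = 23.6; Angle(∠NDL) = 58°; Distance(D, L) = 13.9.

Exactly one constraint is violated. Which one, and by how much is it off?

Distance(D, L) = 13.9 — off by 4.30.

E = (0.00, 0.00) ✓; EB at -27.80° ✓; |EB| = 13.50 ✓; ∠EBS = 101.2° ✓; |BS| = 13.70 ✓; ∠BSM = 140.6° ✓; |SM| = 22.80 ✓; ∠(SM, MU) = 90.00° ✓; |MU| = 27.70 ✓; ∠(MU, UN) = 90.00° ✓; |UN| = 11.50 ✓; ∠(UN, ND) = 90.00° ✓; |ND| = 23.60 ✓; ∠NDL = 58.00° ✓; |DL| = 9.600 ✗.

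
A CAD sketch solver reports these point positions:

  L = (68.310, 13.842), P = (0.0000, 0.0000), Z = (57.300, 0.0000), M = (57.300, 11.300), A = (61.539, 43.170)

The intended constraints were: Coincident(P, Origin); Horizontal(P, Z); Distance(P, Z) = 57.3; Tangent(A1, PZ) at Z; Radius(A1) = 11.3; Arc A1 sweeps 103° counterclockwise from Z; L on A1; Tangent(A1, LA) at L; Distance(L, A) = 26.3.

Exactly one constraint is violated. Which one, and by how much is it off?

Distance(L, A) = 26.3 — off by 3.80.

P = (0.00, 0.00) ✓; P.y = 0.00, Z.y = 0.00 ✓; |PZ| = 57.30 ✓; ∠(MZ, ZP) = 90.00° ✓; |MZ| = 11.30 ✓; bearing(M→L) − bearing(M→Z) = 103.0° ✓; |ML| = 11.30 ✓; ∠(ML, LA) = 90.00° ✓; |LA| = 30.10 ✗.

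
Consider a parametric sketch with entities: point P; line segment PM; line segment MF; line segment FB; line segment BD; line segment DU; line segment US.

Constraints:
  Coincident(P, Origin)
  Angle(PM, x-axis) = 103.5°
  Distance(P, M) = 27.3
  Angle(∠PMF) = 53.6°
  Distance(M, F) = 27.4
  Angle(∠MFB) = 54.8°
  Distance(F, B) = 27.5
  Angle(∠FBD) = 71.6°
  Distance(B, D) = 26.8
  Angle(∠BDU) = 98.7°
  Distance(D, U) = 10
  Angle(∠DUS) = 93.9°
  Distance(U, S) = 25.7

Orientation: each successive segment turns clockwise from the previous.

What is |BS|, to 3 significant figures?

15.8

P is at the origin; PM runs at 103.5° with length 27.3, so M = (-6.37, 26.5). ∠PMF = 53.6° gives MF at -22.9° from the x-axis; with |MF| = 27.4, F = (18.9, 15.9). ∠MFB = 54.8° gives FB at -148° from the x-axis; with |FB| = 27.5, B = (-4.48, 1.35). ∠FBD = 71.6° gives BD at 104° from the x-axis; with |BD| = 26.8, D = (-10.7, 27.4). ∠BDU = 98.7° gives DU at 22.2° from the x-axis; with |DU| = 10.0, U = (-1.48, 31.2). ∠DUS = 93.9° gives US at -63.9° from the x-axis; with |US| = 25.7, S = (9.83, 8.11). Then |BS| = |S − B| = 15.8.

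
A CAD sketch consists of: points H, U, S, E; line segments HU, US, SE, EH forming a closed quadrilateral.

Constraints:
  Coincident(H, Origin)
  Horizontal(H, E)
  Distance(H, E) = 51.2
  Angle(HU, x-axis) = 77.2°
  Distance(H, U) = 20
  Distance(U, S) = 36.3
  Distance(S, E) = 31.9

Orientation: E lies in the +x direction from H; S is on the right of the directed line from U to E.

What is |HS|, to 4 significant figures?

25.06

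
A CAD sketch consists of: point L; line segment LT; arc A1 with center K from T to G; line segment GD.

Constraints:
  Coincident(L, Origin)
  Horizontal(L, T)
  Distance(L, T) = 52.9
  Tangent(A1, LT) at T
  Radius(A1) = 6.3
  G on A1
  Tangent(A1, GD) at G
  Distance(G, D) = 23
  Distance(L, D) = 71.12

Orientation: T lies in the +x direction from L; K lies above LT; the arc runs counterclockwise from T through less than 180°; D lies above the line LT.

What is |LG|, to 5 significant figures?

59.035

Checks: |LT| = 52.90 ✓; |KG| = 6.300 ✓; ∠(KG, GD) = 90.00° ✓; |GD| = 23.00 ✓; |LD| = 71.12 ✓.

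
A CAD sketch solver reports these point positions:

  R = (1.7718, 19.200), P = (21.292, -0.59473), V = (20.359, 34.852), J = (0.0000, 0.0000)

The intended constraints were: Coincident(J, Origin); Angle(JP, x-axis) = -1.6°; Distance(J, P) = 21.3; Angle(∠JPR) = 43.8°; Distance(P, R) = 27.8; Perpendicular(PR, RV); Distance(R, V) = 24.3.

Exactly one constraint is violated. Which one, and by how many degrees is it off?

Perpendicular(PR, RV) — off by 4.50°.

J = (0.00, 0.00) ✓; JP at -1.600° ✓; |JP| = 21.30 ✓; ∠JPR = 43.80° ✓; |PR| = 27.80 ✓; ∠(PR, RV) = 94.50° ✗; |RV| = 24.30 ✓.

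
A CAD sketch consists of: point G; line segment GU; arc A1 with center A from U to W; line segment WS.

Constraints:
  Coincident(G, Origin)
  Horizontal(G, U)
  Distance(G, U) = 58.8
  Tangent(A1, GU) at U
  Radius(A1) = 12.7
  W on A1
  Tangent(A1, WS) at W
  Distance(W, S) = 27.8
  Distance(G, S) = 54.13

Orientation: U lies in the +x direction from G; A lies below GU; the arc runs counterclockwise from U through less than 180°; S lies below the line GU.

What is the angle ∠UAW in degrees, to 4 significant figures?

76.18°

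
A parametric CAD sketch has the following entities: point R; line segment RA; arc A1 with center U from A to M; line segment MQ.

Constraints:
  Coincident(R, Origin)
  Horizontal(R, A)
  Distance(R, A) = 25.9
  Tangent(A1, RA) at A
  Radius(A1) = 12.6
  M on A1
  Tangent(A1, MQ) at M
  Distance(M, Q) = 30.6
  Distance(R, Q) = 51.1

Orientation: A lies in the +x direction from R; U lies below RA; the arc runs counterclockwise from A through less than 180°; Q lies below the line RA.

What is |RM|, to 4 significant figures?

21.49

Checks: |UM| = 12.60 ✓; ∠(UM, MQ) = 90.00° ✓; |MQ| = 30.60 ✓; |RQ| = 51.10 ✓.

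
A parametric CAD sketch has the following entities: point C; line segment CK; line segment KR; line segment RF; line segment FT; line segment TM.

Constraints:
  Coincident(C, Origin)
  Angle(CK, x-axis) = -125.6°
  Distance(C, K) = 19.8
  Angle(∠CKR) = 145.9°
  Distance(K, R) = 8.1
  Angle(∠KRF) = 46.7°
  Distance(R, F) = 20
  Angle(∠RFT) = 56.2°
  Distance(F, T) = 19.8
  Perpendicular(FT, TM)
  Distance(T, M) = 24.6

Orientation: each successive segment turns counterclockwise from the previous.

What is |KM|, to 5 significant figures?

17.297

C is at the origin; CK runs at -125.6° with length 19.8, so K = (-11.526, -16.099). ∠CKR = 145.9° gives KR at -91.500° from the x-axis; with |KR| = 8.1, R = (-11.738, -24.197). ∠KRF = 46.7° gives RF at 41.800° from the x-axis; with |RF| = 20.0, F = (3.1715, -10.866). ∠RFT = 56.2° gives FT at 165.60° from the x-axis; with |FT| = 19.8, T = (-16.006, -5.9419). The perpendicularity gives TM at right angles to FT, so TM runs at -104.40°; with |TM| = 24.6, M = (-22.124, -29.769). Then |KM| = |M − K| = 17.297.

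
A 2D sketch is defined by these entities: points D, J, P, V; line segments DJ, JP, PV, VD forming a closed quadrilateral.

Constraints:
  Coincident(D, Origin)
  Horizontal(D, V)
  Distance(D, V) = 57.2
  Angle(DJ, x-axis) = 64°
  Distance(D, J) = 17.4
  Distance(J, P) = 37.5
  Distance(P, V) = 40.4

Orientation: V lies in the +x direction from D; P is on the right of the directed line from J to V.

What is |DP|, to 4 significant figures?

28.89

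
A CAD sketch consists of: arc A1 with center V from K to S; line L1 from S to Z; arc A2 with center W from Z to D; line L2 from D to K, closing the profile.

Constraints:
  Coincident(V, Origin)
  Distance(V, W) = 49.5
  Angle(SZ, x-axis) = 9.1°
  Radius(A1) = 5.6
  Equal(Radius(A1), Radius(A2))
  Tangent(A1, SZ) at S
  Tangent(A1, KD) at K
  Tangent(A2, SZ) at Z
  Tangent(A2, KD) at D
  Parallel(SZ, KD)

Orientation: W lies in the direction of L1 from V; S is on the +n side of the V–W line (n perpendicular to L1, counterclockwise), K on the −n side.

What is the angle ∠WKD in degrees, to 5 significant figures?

6.4545°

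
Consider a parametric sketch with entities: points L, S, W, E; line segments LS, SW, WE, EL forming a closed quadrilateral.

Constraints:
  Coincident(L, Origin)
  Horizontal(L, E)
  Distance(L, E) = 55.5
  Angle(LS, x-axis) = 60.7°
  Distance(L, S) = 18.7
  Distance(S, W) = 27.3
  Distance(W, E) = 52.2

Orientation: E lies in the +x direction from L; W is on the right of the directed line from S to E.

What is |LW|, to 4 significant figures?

11.44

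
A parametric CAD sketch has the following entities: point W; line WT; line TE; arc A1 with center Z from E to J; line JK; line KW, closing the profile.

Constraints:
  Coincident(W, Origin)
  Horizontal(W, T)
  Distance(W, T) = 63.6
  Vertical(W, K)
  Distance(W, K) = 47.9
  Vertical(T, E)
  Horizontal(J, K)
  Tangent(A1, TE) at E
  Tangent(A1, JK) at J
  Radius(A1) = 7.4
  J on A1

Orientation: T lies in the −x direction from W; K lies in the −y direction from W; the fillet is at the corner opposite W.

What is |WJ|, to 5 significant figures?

73.843

The virtual corner opposite W is at (-63.600, -47.900). Since A1 is tangent to TE there, ZE ⟂ TE and since A1 is tangent to JK there, ZJ ⟂ JK, with radius 7.4, so the center Z sits 7.4 in from both sides at Z = (-56.200, -40.500). That places the tangent points at E = (-63.600, -40.500) on TE and J = (-56.200, -47.900) on JK. Then |WJ| = |J − W| = 73.843.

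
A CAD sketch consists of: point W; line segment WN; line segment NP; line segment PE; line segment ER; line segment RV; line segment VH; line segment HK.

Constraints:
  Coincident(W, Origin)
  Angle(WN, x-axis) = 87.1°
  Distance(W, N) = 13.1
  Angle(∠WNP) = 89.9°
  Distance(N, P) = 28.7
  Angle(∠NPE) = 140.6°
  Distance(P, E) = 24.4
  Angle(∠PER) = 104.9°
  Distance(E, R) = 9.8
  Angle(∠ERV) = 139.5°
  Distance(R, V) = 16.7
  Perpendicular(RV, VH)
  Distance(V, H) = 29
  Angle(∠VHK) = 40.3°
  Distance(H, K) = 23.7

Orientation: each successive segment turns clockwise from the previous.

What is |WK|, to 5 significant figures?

37.660

W is at the origin; WN runs at 87.1° with length 13.1, so N = (0.66277, 13.083). ∠WNP = 89.9° gives NP at -3.0000° from the x-axis; with |NP| = 28.7, P = (29.323, 11.581). ∠NPE = 140.6° gives PE at -42.400° from the x-axis; with |PE| = 24.4, E = (47.342, -4.8718). ∠PER = 104.9° gives ER at -117.50° from the x-axis; with |ER| = 9.8, R = (42.817, -13.565). ∠ERV = 139.5° gives RV at -158.00° from the x-axis; with |RV| = 16.7, V = (27.333, -19.820). RV is perpendicular to VH, so VH runs at 112.00°; with |VH| = 29.0, H = (16.469, 7.0679). ∠VHK = 40.3° gives HK at -27.700° from the x-axis; with |HK| = 23.7, K = (37.453, -3.9489). Then |WK| = |K − W| = 37.660.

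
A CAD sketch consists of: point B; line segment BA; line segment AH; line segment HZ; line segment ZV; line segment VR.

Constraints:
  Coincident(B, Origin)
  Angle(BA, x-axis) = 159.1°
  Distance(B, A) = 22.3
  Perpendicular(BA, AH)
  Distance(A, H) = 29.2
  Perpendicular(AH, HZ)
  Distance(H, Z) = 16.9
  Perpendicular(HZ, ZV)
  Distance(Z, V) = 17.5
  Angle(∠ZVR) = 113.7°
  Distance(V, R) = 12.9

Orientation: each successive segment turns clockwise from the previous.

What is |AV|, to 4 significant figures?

20.55

B is at the origin; BA runs at 159.1° with length 22.3, so A = (-20.83, 7.955). BA is perpendicular to AH, so AH runs at 69.10°; with |AH| = 29.2, H = (-10.42, 35.23). AH is perpendicular to HZ, so HZ runs at -20.90°; with |HZ| = 16.9, Z = (5.372, 29.21). HZ is perpendicular to ZV, so ZV runs at -110.9°; with |ZV| = 17.5, V = (-0.8709, 12.86). Then |AV| = |V − A| = 20.55.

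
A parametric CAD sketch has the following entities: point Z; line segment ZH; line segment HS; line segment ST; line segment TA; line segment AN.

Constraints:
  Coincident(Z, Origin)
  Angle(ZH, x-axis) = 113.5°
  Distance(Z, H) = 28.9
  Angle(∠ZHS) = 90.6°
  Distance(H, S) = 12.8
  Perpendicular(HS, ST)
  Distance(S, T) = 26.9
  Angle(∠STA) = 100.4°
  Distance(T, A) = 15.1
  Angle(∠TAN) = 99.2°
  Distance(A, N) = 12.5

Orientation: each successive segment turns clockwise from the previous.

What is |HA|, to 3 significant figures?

29.7

Z is at the origin; ZH runs at 113.5° with length 28.9, so H = (-11.5, 26.5). ∠ZHS = 90.6° gives HS at 24.1° from the x-axis; with |HS| = 12.8, S = (0.160, 31.7). HS is perpendicular to ST, so ST runs at -65.9°; with |ST| = 26.9, T = (11.1, 7.17). ∠STA = 100.4° gives TA at -146° from the x-axis; with |TA| = 15.1, A = (-1.30, -1.38). Then |HA| = |A − H| = 29.7.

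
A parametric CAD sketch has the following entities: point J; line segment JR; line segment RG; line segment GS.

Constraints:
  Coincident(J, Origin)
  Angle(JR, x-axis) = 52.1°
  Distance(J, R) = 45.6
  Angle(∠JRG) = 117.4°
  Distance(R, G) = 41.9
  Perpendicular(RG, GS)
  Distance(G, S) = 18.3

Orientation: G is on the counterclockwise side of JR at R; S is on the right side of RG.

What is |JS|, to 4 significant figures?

86.08

∠JRG = 117.4°, so RG runs at 52.1° + (180° − 117.4°) = 114.7° from the x-axis; with |RG| = 41.9, G = R + 41.9·(cos 114.7°, sin 114.7°) = (10.50, 74.05). The perpendicularity gives GS at right angles to RG; with |GS| = 18.3 on the right of RG, S = G + 18.3·(0.9085, 0.4179) = (27.13, 81.70). Then |JS| = |S − J| = 86.08.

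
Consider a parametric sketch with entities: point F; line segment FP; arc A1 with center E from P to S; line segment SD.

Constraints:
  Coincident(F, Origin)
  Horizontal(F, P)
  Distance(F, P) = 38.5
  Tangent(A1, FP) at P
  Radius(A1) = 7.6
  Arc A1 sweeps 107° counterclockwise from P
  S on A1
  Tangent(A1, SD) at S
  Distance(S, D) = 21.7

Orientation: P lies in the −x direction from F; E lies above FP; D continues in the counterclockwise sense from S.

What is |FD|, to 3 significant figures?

48.4

F is at the origin; FP is horizontal with |FP| = 38.5 and P on the −x side, so P = (-38.5, 0.00). Tangency of A1 to FP means the radius EP is perpendicular to FP, so E = P + (0, 7.6) = (-38.5, 7.60). On A1, P sits at bearing -90° from E; a 107° counterclockwise sweep puts S at bearing 17°, so S = E + 7.6·(cos 17°, sin 17°) = (-31.2, 9.82). A1 meets SD tangentially, so ES is at right angles to SD, so SD runs along (−sin 17°, cos 17°); with |SD| = 21.7, D = (-37.6, 30.6). Then |FD| = |D − F| = 48.4.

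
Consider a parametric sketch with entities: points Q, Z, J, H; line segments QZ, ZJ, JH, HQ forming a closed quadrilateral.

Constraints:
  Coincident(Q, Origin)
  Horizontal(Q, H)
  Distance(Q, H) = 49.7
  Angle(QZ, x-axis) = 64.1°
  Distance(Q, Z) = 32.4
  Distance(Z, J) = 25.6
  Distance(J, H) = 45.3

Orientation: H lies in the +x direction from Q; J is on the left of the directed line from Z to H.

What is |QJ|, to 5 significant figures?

55.897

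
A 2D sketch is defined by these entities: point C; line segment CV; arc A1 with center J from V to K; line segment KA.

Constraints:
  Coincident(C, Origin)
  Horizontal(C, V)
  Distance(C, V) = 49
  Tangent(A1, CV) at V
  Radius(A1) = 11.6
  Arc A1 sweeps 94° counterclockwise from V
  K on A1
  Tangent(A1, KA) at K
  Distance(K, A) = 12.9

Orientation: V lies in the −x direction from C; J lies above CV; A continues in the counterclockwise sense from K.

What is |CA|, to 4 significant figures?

45.91

C is at the origin; C and V share the same y with |CV| = 49.0 and V on the −x side, so V = (-49.00, 0.000). Since A1 is tangent to CV there, JV ⟂ CV, so J = V + (0, 11.6) = (-49.00, 11.60). On A1, V sits at bearing -90° from J; a 94° counterclockwise sweep puts K at bearing 4°, so K = J + 11.6·(cos 4°, sin 4°) = (-37.43, 12.41). Since A1 is tangent to KA there, JK ⟂ KA, so KA runs along (−sin 4°, cos 4°); with |KA| = 12.9, A = (-38.33, 25.28). Then |CA| = |A − C| = 45.91.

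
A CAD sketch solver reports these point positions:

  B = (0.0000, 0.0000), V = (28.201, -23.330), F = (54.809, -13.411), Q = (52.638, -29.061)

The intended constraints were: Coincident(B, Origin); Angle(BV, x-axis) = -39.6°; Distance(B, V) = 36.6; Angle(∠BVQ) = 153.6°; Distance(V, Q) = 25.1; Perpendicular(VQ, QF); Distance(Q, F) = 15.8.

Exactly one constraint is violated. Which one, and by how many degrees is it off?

Perpendicular(VQ, QF) — off by 5.30°.

B = (0.00, 0.00) ✓; BV at -39.60° ✓; |BV| = 36.60 ✓; ∠BVQ = 153.6° ✓; |VQ| = 25.10 ✓; ∠(VQ, QF) = 95.30° ✗; |QF| = 15.80 ✓.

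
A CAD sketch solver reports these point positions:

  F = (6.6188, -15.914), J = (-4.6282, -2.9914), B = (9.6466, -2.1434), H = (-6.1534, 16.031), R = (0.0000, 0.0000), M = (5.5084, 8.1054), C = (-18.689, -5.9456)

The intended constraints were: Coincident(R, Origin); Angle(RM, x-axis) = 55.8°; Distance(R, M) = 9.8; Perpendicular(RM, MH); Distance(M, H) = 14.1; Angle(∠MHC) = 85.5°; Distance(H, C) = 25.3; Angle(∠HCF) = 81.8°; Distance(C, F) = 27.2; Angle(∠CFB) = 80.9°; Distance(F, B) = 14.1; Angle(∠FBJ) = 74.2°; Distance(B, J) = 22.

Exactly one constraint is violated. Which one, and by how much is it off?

Distance(B, J) = 22 — off by 7.70.

R = (0.00, 0.00) ✓; RM at 55.80° ✓; |RM| = 9.800 ✓; ∠(RM, MH) = 90.00° ✓; |MH| = 14.10 ✓; ∠MHC = 85.50° ✓; |HC| = 25.30 ✓; ∠HCF = 81.80° ✓; |CF| = 27.20 ✓; ∠CFB = 80.90° ✓; |FB| = 14.10 ✓; ∠FBJ = 74.20° ✓; |BJ| = 14.30 ✗.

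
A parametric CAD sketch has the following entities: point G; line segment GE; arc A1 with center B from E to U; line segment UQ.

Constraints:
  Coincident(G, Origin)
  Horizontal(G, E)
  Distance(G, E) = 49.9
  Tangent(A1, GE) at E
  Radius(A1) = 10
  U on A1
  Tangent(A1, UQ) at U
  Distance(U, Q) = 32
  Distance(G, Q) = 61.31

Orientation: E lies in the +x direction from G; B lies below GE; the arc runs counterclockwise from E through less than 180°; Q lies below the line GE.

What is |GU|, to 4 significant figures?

41.50

G is at the origin; G and E share the same y with |GE| = 49.9 and E on the +x side, so E = (49.90, 0.000). A1 meets GE tangentially, so BE is at right angles to GE, so B = E + (0, -10) = (49.90, -10.00). Since BU ⟂ UQ (tangency), |BQ| = √(10.0² + 32.0²) = 33.53 regardless of where U sits on A1. So Q lies on both circle(G, 61.31) and circle(B, 33.53); the below-GE intersection is Q = (43.75, -42.96). U is the foot of the tangent from Q: U = (39.97, -11.18).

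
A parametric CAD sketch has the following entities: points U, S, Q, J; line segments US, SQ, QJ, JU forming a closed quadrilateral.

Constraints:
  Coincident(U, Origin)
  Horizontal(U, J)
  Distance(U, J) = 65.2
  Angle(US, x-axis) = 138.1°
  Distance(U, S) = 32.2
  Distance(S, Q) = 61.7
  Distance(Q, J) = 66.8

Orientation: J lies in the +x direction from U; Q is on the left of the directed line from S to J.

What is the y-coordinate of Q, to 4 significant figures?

55.27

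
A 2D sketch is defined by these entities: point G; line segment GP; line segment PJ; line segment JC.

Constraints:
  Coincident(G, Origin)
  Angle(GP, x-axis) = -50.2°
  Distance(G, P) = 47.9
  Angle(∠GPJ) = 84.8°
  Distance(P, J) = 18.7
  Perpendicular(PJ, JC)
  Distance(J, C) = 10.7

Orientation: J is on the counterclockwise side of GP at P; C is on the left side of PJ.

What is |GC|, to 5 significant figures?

39.691

G is at the origin; GP runs at -50.2° with length 47.9, so P = 47.9·(cos -50.2°, sin -50.2°) = (30.661, -36.801). ∠GPJ = 84.8°, so PJ runs at -50.2° + (180° − 84.8°) = 45.000° from the x-axis; with |PJ| = 18.7, J = P + 18.7·(cos 45.000°, sin 45.000°) = (43.884, -23.578). The perpendicularity gives JC at right angles to PJ; with |JC| = 10.7 on the left of PJ, C = J + 10.7·(-0.70711, 0.70711) = (36.318, -16.012). Then |GC| = |C − G| = 39.691.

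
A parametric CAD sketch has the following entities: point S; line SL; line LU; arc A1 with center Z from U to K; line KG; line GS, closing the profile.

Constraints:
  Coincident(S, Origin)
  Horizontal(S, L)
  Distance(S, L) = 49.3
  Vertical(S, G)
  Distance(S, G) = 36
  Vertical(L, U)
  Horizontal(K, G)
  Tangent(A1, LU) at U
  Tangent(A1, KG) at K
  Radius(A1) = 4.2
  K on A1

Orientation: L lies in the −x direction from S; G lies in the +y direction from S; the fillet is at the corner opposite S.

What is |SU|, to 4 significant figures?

58.67

S is at the origin; SL is horizontal with |SL| = 49.3 and L on the −x side, so L = (-49.30, 0.000). SG is vertical with |SG| = 36.0 and G on the +y side, so G = (0.000, 36.00). The virtual corner opposite S is at (-49.30, 36.00). The tangent condition forces ZU to be normal to LU and the tangent condition forces ZK to be normal to KG, with radius 4.2, so the center Z sits 4.2 in from both sides at Z = (-45.10, 31.80). That places the tangent points at U = (-49.30, 31.80) on LU and K = (-45.10, 36.00) on KG. Then |SU| = |U − S| = 58.67.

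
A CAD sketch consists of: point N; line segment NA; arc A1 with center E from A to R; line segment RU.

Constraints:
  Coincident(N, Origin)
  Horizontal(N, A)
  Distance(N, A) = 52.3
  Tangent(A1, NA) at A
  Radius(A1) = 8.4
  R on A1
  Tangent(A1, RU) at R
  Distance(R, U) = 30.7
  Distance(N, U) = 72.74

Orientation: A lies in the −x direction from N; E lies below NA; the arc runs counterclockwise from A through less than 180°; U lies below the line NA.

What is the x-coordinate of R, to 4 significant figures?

-60.70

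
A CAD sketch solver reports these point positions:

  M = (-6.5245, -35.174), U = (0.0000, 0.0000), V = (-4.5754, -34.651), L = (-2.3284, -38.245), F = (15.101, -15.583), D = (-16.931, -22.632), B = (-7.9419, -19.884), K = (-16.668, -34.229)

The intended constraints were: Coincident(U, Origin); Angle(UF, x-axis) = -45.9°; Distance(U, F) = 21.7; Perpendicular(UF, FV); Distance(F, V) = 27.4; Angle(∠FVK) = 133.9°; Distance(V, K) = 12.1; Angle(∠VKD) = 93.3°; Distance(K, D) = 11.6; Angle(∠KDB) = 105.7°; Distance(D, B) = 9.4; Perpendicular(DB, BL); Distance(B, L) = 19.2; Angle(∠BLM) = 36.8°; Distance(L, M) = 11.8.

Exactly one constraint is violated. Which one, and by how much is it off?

Distance(L, M) = 11.8 — off by 6.60.

U = (0.00, 0.00) ✓; UF at -45.90° ✓; |UF| = 21.70 ✓; ∠(UF, FV) = 90.00° ✓; |FV| = 27.40 ✓; ∠FVK = 133.9° ✓; |VK| = 12.10 ✓; ∠VKD = 93.30° ✓; |KD| = 11.60 ✓; ∠KDB = 105.7° ✓; |DB| = 9.400 ✓; ∠(DB, BL) = 90.00° ✓; |BL| = 19.20 ✓; ∠BLM = 36.80° ✓; |LM| = 5.200 ✗.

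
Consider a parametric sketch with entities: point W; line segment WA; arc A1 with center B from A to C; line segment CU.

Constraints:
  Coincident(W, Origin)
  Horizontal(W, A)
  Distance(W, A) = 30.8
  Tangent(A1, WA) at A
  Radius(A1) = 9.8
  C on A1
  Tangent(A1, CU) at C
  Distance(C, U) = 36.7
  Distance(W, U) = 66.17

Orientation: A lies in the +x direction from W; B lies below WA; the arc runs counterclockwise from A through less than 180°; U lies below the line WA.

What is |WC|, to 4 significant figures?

29.60

Checks: W = (0.00, 0.00) ✓; |BC| = 9.800 ✓; ∠(BC, CU) = 90.00° ✓; |CU| = 36.70 ✓; |WU| = 66.17 ✓.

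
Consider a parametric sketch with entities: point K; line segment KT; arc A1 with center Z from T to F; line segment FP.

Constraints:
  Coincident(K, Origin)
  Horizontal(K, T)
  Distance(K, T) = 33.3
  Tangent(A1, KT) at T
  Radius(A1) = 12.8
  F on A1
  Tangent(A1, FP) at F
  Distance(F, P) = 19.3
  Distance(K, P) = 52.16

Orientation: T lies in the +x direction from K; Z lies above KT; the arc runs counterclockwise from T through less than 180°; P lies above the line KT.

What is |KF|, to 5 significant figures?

48.475

Checks: |ZF| = 12.80 ✓; ∠(ZF, FP) = 90.00° ✓; |FP| = 19.30 ✓; |KP| = 52.16 ✓.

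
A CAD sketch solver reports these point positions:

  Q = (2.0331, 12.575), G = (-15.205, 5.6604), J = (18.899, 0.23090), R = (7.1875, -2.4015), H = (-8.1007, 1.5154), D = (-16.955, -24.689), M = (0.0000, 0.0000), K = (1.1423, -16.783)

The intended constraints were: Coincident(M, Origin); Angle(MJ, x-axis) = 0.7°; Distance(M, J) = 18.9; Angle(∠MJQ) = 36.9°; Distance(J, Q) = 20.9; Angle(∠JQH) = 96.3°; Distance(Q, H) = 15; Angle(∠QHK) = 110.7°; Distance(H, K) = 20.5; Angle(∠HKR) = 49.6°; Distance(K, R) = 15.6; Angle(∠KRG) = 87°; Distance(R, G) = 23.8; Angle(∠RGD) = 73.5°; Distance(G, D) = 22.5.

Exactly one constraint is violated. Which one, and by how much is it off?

Distance(G, D) = 22.5 — off by 7.90.

M = (0.00, 0.00) ✓; MJ at 0.7000° ✓; |MJ| = 18.90 ✓; ∠MJQ = 36.90° ✓; |JQ| = 20.90 ✓; ∠JQH = 96.30° ✓; |QH| = 15.00 ✓; ∠QHK = 110.7° ✓; |HK| = 20.50 ✓; ∠HKR = 49.60° ✓; |KR| = 15.60 ✓; ∠KRG = 87.00° ✓; |RG| = 23.80 ✓; ∠RGD = 73.50° ✓; |GD| = 30.40 ✗.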